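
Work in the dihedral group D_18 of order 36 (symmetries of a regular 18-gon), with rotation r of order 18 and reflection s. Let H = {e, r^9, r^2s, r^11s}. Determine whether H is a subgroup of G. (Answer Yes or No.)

|H| = 4 divides |G| = 36, consistent with Lagrange.
H contains the identity, every element's inverse is in H, and H is closed under ·: it is a subgroup.

Yes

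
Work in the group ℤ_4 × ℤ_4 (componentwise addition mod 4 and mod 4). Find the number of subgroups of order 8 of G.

|G| = 16 and 8 | 16, so subgroups of order 8 are possible by Lagrange.
The subgroups of order 8 are: {(0,0), (0,1), (0,2), (0,3), (2,0), (2,1), (2,2), (2,3)}; {(0,0), (0,2), (1,0), (1,2), (2,0), (2,2), (3,0), (3,2)}; {(0,0), (0,2), (1,1), (1,3), (2,0), (2,2), (3,1), (3,3)}.
So G has 3 subgroups of order 8.

3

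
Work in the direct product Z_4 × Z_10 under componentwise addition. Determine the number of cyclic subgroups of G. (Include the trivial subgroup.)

Group the elements of G by the cyclic subgroup they generate; each cyclic subgroup of order d accounts for φ(d) elements.
Cyclic subgroups by order — order 1: 1; order 2: 3; order 4: 2; order 5: 1; order 10: 3; order 20: 2.
Total: 12.

12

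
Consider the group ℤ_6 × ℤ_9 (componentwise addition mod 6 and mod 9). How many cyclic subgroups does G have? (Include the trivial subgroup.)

Each element a generates a cyclic subgroup ⟨a⟩; distinct elements may generate the same one (a cyclic group of order d has φ(d) generators).
Cyclic subgroups by order — order 1: 1; order 2: 1; order 3: 4; order 6: 4; order 9: 3; order 18: 3.
Total: 16.

16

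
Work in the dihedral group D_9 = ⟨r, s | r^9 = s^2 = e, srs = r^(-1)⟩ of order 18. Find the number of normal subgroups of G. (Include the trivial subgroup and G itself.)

4

G has 16 subgroups. Checking conjugation-invariance by order — order 1: 1/1 normal; order 2: 0/9 normal; order 3: 1/1 normal; order 6: 0/3 normal; order 9: 1/1 normal; order 18: 1/1 normal.
Total normal subgroups: 4.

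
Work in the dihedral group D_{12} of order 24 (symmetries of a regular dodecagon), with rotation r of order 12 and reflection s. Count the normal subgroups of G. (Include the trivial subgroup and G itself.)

9

G has 34 subgroups. Checking conjugation-invariance by order — order 1: 1/1 normal; order 2: 1/13 normal; order 3: 1/1 normal; order 4: 1/7 normal; order 6: 1/5 normal; order 8: 0/3 normal; order 12: 3/3 normal; order 24: 1/1 normal.
Total normal subgroups: 9.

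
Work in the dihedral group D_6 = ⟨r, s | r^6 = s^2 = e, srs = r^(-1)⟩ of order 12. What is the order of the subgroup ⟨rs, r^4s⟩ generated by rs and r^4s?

|⟨rs⟩| = 2 and |⟨r^4s⟩| = 2, so |H| is a multiple of lcm(2, 2) = 2 and divides |G| = 12.
Closing under the operation: H = {e, r^3, rs, r^4s}, so |H| = 4.

4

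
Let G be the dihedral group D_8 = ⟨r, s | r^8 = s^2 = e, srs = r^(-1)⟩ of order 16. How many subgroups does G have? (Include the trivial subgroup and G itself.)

|G| = 16, so by Lagrange every subgroup order divides 16. Divisors: 1, 2, 4, 8, 16.
Subgroups by order — order 1: 1; order 2: 9; order 4: 5; order 8: 3; order 16: 1.
Total: 1 + 9 + 5 + 3 + 1 = 19.

19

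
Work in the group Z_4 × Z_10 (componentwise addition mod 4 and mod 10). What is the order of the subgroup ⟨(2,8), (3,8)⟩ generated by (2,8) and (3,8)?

|⟨(2,8)⟩| = 10 and |⟨(3,8)⟩| = 20, so |H| is a multiple of lcm(10, 20) = 20 and divides |G| = 40.
Closing under the operation: H = {(0,0), (0,2), (0,4), (0,6), (0,8), (1,0), (1,2), (1,4), (1,6), (1,8), (2,0), (2,2), (2,4), (2,6), (2,8), (3,0), (3,2), (3,4), (3,6), (3,8)}, so |H| = 20.

20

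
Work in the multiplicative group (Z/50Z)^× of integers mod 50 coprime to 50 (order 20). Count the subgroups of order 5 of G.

1

|G| = 20 and 5 | 20, so subgroups of order 5 are possible by Lagrange.
The subgroups of order 5 are: {1, 11, 21, 31, 41}.
So G has 1 subgroup of order 5.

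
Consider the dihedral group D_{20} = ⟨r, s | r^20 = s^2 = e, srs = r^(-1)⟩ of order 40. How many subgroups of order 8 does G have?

|G| = 40 and 8 | 40, so subgroups of order 8 are possible by Lagrange.
The subgroups of order 8 are: {e, r^5, r^10, r^15, s, r^5s, r^10s, r^15s}; {e, r^5, r^10, r^15, rs, r^6s, r^11s, r^16s}; {e, r^5, r^10, r^15, r^2s, r^7s, r^12s, r^17s}; {e, r^5, r^10, r^15, r^3s, r^8s, r^13s, r^18s}; … (5 in all).
So G has 5 subgroups of order 8.

5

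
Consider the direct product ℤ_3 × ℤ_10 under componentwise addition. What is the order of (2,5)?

The order of (2,5) in Z_3 × Z_10 is lcm(ord(2) in Z_3, ord(5) in Z_10).
ord(2) = 3 and ord(5) = 2, so |⟨(2,5)⟩| = lcm(3, 2) = 6.

6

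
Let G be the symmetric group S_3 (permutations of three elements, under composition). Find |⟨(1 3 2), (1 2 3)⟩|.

|⟨(1 3 2)⟩| = 3 and |⟨(1 2 3)⟩| = 3, so |H| is a multiple of lcm(3, 3) = 3 and divides |G| = 6.
Closing under the operation: H = {e, (1 2 3), (1 3 2)}, so |H| = 3.

3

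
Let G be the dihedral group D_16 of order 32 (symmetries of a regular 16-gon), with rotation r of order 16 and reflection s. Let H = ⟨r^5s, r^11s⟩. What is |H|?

|⟨r^5s⟩| = 2 and |⟨r^11s⟩| = 2, so |H| is a multiple of lcm(2, 2) = 2 and divides |G| = 32.
Closing under the operation: H = {e, r^2, r^4, r^6, r^8, r^10, r^12, r^14, rs, r^3s, r^5s, r^7s, r^9s, r^11s, r^13s, r^15s}, so |H| = 16.

16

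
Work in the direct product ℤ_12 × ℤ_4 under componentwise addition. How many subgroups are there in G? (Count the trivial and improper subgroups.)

30

|G| = 48, so by Lagrange every subgroup order divides 48. Divisors: 1, 2, 3, 4, 6, 8, 12, 16, 24, 48.
Subgroups by order — order 1: 1; order 2: 3; order 3: 1; order 4: 7; order 6: 3; order 8: 3; order 12: 7; order 16: 1; order 24: 3; order 48: 1.
Total: 1 + 3 + 1 + 7 + 3 + 3 + 7 + 1 + 3 + 1 = 30.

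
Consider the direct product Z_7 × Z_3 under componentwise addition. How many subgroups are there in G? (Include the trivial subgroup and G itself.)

|G| = 21, so by Lagrange every subgroup order divides 21. Divisors: 1, 3, 7, 21.
Subgroups by order — order 1: 1; order 3: 1; order 7: 1; order 21: 1.
Total: 1 + 1 + 1 + 1 = 4.

4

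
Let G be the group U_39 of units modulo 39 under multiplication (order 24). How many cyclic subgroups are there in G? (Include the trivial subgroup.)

12

Group the elements of G by the cyclic subgroup they generate; each cyclic subgroup of order d accounts for φ(d) elements.
Cyclic subgroups by order — order 1: 1; order 2: 3; order 3: 1; order 4: 2; order 6: 3; order 12: 2.
Total: 12.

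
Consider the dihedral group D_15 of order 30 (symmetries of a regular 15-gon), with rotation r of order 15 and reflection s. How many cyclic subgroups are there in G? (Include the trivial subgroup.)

19

A cyclic subgroup of order d is generated by each of its φ(d) elements of order d, so the cyclic subgroups of order d number (#elements of order d)/φ(d).
Cyclic subgroups by order — order 1: 1; order 2: 15; order 3: 1; order 5: 1; order 15: 1.
Total: 19.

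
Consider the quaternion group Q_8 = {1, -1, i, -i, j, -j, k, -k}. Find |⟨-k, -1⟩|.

|⟨-k⟩| = 4 and |⟨-1⟩| = 2, so |H| is a multiple of lcm(4, 2) = 4 and divides |G| = 8.
Closing under the operation: H = {1, -1, k, -k}, so |H| = 4.

4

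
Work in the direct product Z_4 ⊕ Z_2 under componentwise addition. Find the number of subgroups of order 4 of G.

|G| = 8 and 4 | 8, so subgroups of order 4 are possible by Lagrange.
The subgroups of order 4 are: {(0,0), (0,1), (2,0), (2,1)}; {(0,0), (1,0), (2,0), (3,0)}; {(0,0), (1,1), (2,0), (3,1)}.
So G has 3 subgroups of order 4.

3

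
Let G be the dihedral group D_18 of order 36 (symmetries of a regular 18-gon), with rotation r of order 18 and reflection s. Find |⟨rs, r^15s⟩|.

18

|⟨rs⟩| = 2 and |⟨r^15s⟩| = 2, so |H| is a multiple of lcm(2, 2) = 2 and divides |G| = 36.
Closing under the operation: H = {e, r^2, r^4, r^6, r^8, r^10, r^12, r^14, r^16, rs, r^3s, r^5s, r^7s, r^9s, r^11s, r^13s, r^15s, r^17s}, so |H| = 18.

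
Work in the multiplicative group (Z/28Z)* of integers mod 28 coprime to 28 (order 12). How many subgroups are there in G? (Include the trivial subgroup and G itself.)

|G| = 12, so by Lagrange every subgroup order divides 12. Divisors: 1, 2, 3, 4, 6, 12.
Subgroups by order — order 1: 1; order 2: 3; order 3: 1; order 4: 1; order 6: 3; order 12: 1.
Total: 1 + 3 + 1 + 1 + 3 + 1 = 10.

10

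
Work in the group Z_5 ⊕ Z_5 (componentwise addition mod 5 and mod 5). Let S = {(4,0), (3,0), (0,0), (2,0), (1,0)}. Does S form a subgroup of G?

|S| = 5 divides |G| = 25, consistent with Lagrange.
S contains the identity, every element's inverse is in S, and S is closed under +: it is a subgroup.
In fact S = ⟨(4,0)⟩.

Yes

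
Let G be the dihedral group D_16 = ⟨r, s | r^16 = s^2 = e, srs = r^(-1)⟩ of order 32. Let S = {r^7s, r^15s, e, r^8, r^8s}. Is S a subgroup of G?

No

|S| = 5 does not divide |G| = 32, so by Lagrange S is not a subgroup.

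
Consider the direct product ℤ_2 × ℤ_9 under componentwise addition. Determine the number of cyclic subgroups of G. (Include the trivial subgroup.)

Each element a generates a cyclic subgroup ⟨a⟩; distinct elements may generate the same one (a cyclic group of order d has φ(d) generators).
Cyclic subgroups by order — order 1: 1; order 2: 1; order 3: 1; order 6: 1; order 9: 1; order 18: 1.
Total: 6.

6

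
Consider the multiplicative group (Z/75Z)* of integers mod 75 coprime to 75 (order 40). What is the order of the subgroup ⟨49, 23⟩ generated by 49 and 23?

20

|⟨49⟩| = 2 and |⟨23⟩| = 20, so |H| is a multiple of lcm(2, 20) = 20 and divides |G| = 40.
Closing under the operation: H = {1, 2, 4, 8, 16, 17, 19, 23, 31, 32, 34, 38, 46, 47, 49, 53, 61, 62, 64, 68}, so |H| = 20.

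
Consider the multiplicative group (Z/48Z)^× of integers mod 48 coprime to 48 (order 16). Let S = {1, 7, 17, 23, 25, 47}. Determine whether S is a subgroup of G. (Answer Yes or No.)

|S| = 6 does not divide |G| = 16, so by Lagrange S is not a subgroup.

No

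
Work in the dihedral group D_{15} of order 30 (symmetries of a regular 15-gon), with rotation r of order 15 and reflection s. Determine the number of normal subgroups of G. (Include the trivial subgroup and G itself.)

G has 28 subgroups. Checking conjugation-invariance by order — order 1: 1/1 normal; order 2: 0/15 normal; order 3: 1/1 normal; order 5: 1/1 normal; order 6: 0/5 normal; order 10: 0/3 normal; order 15: 1/1 normal; order 30: 1/1 normal.
Total normal subgroups: 5.

5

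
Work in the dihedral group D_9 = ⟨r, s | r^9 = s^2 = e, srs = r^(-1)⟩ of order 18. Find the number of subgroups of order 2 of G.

|G| = 18 and 2 | 18, so subgroups of order 2 are possible by Lagrange.
The subgroups of order 2 are: {e, r^2s}; {e, r^3s}; {e, r^4s}; {e, r^5s}; … (9 in all).
So G has 9 subgroups of order 2.

9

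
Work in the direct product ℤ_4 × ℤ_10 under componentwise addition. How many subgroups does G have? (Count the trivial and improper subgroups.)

|G| = 40, so by Lagrange every subgroup order divides 40. Divisors: 1, 2, 4, 5, 8, 10, 20, 40.
Subgroups by order — order 1: 1; order 2: 3; order 4: 3; order 5: 1; order 8: 1; order 10: 3; order 20: 3; order 40: 1.
Total: 1 + 3 + 3 + 1 + 1 + 3 + 3 + 1 = 16.

16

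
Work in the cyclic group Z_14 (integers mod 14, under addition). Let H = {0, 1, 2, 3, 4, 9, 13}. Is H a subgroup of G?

No

2 ∈ H but its inverse 12 ∉ H, so H is not a subgroup.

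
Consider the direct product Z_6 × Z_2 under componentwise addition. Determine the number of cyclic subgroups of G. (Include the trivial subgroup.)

8

Each element a generates a cyclic subgroup ⟨a⟩; distinct elements may generate the same one (a cyclic group of order d has φ(d) generators).
Cyclic subgroups by order — order 1: 1; order 2: 3; order 3: 1; order 6: 3.
Total: 8.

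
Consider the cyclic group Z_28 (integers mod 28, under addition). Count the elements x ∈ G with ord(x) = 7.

6

In a cyclic group of order 28, the number of elements of order d (for d | 28) is φ(d).
φ(7) = 6.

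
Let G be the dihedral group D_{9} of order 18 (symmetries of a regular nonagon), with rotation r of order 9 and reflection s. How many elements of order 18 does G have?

No element of G has order 18 (even though 18 | 18).

0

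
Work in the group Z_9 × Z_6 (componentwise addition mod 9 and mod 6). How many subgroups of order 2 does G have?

1

|G| = 54 and 2 | 54, so subgroups of order 2 are possible by Lagrange.
The subgroups of order 2 are: {(0,0), (0,3)}.
So G has 1 subgroup of order 2.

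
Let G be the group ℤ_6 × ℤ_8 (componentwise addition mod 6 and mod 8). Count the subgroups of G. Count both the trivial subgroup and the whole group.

22

|G| = 48, so by Lagrange every subgroup order divides 48. Divisors: 1, 2, 3, 4, 6, 8, 12, 16, 24, 48.
Subgroups by order — order 1: 1; order 2: 3; order 3: 1; order 4: 3; order 6: 3; order 8: 3; order 12: 3; order 16: 1; order 24: 3; order 48: 1.
Total: 1 + 3 + 1 + 3 + 3 + 3 + 3 + 1 + 3 + 1 = 22.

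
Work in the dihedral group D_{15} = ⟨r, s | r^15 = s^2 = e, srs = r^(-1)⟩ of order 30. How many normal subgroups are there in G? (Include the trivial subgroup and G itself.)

5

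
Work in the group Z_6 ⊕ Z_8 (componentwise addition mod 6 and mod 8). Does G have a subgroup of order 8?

8 | 48. A subgroup of order 8 is {(0,0), (0,1), (0,2), (0,3), (0,4), (0,5), (0,6), (0,7)}.

Yes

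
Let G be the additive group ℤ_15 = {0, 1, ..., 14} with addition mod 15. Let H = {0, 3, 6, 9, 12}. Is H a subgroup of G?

Yes

|H| = 5 divides |G| = 15, consistent with Lagrange.
H contains the identity, every element's inverse is in H, and H is closed under +: it is a subgroup.
In fact H = ⟨3⟩.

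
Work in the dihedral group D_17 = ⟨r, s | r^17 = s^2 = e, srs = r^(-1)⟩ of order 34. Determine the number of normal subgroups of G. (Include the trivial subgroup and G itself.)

3

G has 20 subgroups. Checking conjugation-invariance by order — order 1: 1/1 normal; order 2: 0/17 normal; order 17: 1/1 normal; order 34: 1/1 normal.
Total normal subgroups: 3.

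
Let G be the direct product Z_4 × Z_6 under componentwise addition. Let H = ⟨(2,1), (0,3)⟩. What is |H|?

|⟨(2,1)⟩| = 6 and |⟨(0,3)⟩| = 2, so |H| is a multiple of lcm(6, 2) = 6 and divides |G| = 24.
Closing under the operation: H = {(0,0), (0,1), (0,2), (0,3), (0,4), (0,5), (2,0), (2,1), (2,2), (2,3), (2,4), (2,5)}, so |H| = 12.

12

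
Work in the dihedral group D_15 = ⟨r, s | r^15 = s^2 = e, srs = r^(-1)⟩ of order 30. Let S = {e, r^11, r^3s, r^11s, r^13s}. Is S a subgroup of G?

r^11 ∈ S but its inverse r^4 ∉ S, so S is not a subgroup.

No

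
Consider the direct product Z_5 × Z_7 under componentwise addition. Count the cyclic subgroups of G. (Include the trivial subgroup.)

4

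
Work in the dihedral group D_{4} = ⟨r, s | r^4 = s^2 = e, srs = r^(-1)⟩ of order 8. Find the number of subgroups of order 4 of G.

3

|G| = 8 and 4 | 8, so subgroups of order 4 are possible by Lagrange.
The subgroups of order 4 are: {e, r, r^2, r^3}; {e, r^2, s, r^2s}; {e, r^2, rs, r^3s}.
So G has 3 subgroups of order 4.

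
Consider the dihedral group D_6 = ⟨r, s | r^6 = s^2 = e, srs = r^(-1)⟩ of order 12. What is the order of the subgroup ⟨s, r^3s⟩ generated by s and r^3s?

4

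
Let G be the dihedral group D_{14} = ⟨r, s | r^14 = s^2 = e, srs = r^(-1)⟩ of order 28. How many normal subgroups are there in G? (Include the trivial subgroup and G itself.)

7

G has 28 subgroups. Checking conjugation-invariance by order — order 1: 1/1 normal; order 2: 1/15 normal; order 4: 0/7 normal; order 7: 1/1 normal; order 14: 3/3 normal; order 28: 1/1 normal.
Total normal subgroups: 7.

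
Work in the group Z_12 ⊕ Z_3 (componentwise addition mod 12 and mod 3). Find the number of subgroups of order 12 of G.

|G| = 36 and 12 | 36, so subgroups of order 12 are possible by Lagrange.
The subgroups of order 12 are: {(0,0), (0,1), (0,2), (3,0), (3,1), (3,2), (6,0), (6,1), (6,2), (9,0), (9,1), (9,2)}; {(0,0), (1,0), (2,0), (3,0), (4,0), (5,0), (6,0), (7,0), (8,0), (9,0), (10,0), (11,0)}; {(0,0), (1,1), (2,2), (3,0), (4,1), (5,2), (6,0), (7,1), (8,2), (9,0), (10,1), (11,2)}; {(0,0), (1,2), (2,1), (3,0), (4,2), (5,1), (6,0), (7,2), (8,1), (9,0), (10,2), (11,1)}.
So G has 4 subgroups of order 12.

4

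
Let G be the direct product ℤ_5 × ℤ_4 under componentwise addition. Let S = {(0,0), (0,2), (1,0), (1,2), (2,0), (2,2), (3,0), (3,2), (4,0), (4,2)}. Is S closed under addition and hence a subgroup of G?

Yes

|S| = 10 divides |G| = 20, consistent with Lagrange.
S contains the identity, every element's inverse is in S, and S is closed under +: it is a subgroup.
In fact S = ⟨(1,2)⟩.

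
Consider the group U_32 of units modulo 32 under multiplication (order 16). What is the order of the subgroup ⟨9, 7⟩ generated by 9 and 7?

8

|⟨9⟩| = 4 and |⟨7⟩| = 4, so |H| is a multiple of lcm(4, 4) = 4 and divides |G| = 16.
Closing under the operation: H = {1, 7, 9, 15, 17, 23, 25, 31}, so |H| = 8.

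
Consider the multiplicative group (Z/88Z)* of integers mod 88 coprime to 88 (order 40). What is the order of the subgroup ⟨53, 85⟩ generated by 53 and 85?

20

|⟨53⟩| = 10 and |⟨85⟩| = 10, so |H| is a multiple of lcm(10, 10) = 10 and divides |G| = 40.
Closing under the operation: H = {1, 5, 9, 13, 17, 21, 25, 29, 37, 41, 45, 49, 53, 57, 61, 65, 69, 73, 81, 85}, so |H| = 20.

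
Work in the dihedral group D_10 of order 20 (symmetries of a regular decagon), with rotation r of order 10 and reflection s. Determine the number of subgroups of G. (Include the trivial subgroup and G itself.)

22

|G| = 20, so by Lagrange every subgroup order divides 20. Divisors: 1, 2, 4, 5, 10, 20.
Subgroups by order — order 1: 1; order 2: 11; order 4: 5; order 5: 1; order 10: 3; order 20: 1.
Total: 1 + 11 + 5 + 1 + 3 + 1 = 22.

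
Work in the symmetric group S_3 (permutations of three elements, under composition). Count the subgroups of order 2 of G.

|G| = 6 and 2 | 6, so subgroups of order 2 are possible by Lagrange.
The subgroups of order 2 are: {e, (1 2)}; {e, (1 3)}; {e, (2 3)}.
So G has 3 subgroups of order 2.

3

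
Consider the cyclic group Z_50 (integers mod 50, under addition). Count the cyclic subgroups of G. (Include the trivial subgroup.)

Each element a generates a cyclic subgroup ⟨a⟩; distinct elements may generate the same one (a cyclic group of order d has φ(d) generators).
Cyclic subgroups by order — order 1: 1; order 2: 1; order 5: 1; order 10: 1; order 25: 1; order 50: 1.
Total: 6.

6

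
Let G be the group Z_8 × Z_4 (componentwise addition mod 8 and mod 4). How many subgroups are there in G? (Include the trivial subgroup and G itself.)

22

|G| = 32, so by Lagrange every subgroup order divides 32. Divisors: 1, 2, 4, 8, 16, 32.
Subgroups by order — order 1: 1; order 2: 3; order 4: 7; order 8: 7; order 16: 3; order 32: 1.
Total: 1 + 3 + 7 + 7 + 3 + 1 = 22.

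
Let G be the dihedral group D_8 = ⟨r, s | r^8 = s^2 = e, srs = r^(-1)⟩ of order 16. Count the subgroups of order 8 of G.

3

|G| = 16 and 8 | 16, so subgroups of order 8 are possible by Lagrange.
The subgroups of order 8 are: {e, r, r^2, r^3, r^4, r^5, r^6, r^7}; {e, r^2, r^4, r^6, s, r^2s, r^4s, r^6s}; {e, r^2, r^4, r^6, rs, r^3s, r^5s, r^7s}.
So G has 3 subgroups of order 8.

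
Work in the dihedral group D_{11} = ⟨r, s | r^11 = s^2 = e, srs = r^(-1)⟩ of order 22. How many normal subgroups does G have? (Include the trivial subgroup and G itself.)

3

G has 14 subgroups. Checking conjugation-invariance by order — order 1: 1/1 normal; order 2: 0/11 normal; order 11: 1/1 normal; order 22: 1/1 normal.
Total normal subgroups: 3.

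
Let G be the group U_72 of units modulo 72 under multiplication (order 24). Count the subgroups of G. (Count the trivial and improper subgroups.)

|G| = 24, so by Lagrange every subgroup order divides 24. Divisors: 1, 2, 3, 4, 6, 8, 12, 24.
Subgroups by order — order 1: 1; order 2: 7; order 3: 1; order 4: 7; order 6: 7; order 8: 1; order 12: 7; order 24: 1.
Total: 1 + 7 + 1 + 7 + 7 + 1 + 7 + 1 = 32.

32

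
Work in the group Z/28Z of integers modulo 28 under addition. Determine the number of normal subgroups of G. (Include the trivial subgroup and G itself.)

G is abelian, so every subgroup is normal.
G has 6 subgroups in total, hence 6 normal subgroups.

6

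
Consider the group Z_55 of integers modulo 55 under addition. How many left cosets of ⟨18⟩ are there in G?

1

|⟨18⟩| = 55 and |G| = 55.
By Lagrange, [G : H] = |G|/|H| = 55/55 = 1.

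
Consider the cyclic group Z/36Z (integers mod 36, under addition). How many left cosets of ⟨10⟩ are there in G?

2

|⟨10⟩| = 18 and |G| = 36.
By Lagrange, [G : H] = |G|/|H| = 36/18 = 2.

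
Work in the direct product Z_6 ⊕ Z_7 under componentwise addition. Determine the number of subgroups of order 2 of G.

1

|G| = 42 and 2 | 42, so subgroups of order 2 are possible by Lagrange.
The subgroups of order 2 are: {(0,0), (3,0)}.
So G has 1 subgroup of order 2.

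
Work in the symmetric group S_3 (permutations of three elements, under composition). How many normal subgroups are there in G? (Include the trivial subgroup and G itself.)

3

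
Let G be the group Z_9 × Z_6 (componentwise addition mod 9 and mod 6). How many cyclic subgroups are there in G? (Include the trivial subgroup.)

16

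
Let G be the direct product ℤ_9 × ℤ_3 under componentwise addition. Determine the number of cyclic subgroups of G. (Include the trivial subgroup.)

8

A cyclic subgroup of order d is generated by each of its φ(d) elements of order d, so the cyclic subgroups of order d number (#elements of order d)/φ(d).
Cyclic subgroups by order — order 1: 1; order 3: 4; order 9: 3.
Total: 8.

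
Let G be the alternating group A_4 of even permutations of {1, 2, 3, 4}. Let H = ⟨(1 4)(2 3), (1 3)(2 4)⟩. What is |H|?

|⟨(1 4)(2 3)⟩| = 2 and |⟨(1 3)(2 4)⟩| = 2, so |H| is a multiple of lcm(2, 2) = 2 and divides |G| = 12.
Closing under the operation: H = {e, (1 2)(3 4), (1 3)(2 4), (1 4)(2 3)}, so |H| = 4.

4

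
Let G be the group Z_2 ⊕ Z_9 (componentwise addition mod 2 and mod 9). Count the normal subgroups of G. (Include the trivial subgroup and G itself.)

G is abelian, so every subgroup is normal.
G has 6 subgroups in total, hence 6 normal subgroups.

6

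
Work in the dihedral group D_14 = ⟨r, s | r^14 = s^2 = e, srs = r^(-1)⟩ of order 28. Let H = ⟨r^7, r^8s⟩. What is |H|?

4

|⟨r^7⟩| = 2 and |⟨r^8s⟩| = 2, so |H| is a multiple of lcm(2, 2) = 2 and divides |G| = 28.
Closing under the operation: H = {e, r^7, rs, r^8s}, so |H| = 4.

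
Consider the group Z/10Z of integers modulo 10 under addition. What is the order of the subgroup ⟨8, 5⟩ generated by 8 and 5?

|⟨8⟩| = 5 and |⟨5⟩| = 2, so |H| is a multiple of lcm(5, 2) = 10 and divides |G| = 10.
Closing {8, 5} under the group operation gives all of G, so |H| = 10.

10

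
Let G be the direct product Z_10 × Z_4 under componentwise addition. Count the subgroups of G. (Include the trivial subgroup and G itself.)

16

|G| = 40, so by Lagrange every subgroup order divides 40. Divisors: 1, 2, 4, 5, 8, 10, 20, 40.
Subgroups by order — order 1: 1; order 2: 3; order 4: 3; order 5: 1; order 8: 1; order 10: 3; order 20: 3; order 40: 1.
Total: 1 + 3 + 3 + 1 + 1 + 3 + 3 + 1 = 16.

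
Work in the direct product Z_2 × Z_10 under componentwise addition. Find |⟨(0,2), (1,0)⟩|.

|⟨(0,2)⟩| = 5 and |⟨(1,0)⟩| = 2, so |H| is a multiple of lcm(5, 2) = 10 and divides |G| = 20.
Closing under the operation: H = {(0,0), (0,2), (0,4), (0,6), (0,8), (1,0), (1,2), (1,4), (1,6), (1,8)}, so |H| = 10.

10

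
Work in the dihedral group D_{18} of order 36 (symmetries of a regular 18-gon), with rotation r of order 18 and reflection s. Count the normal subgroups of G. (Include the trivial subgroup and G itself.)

G has 45 subgroups. Checking conjugation-invariance by order — order 1: 1/1 normal; order 2: 1/19 normal; order 3: 1/1 normal; order 4: 0/9 normal; order 6: 1/7 normal; order 9: 1/1 normal; order 12: 0/3 normal; order 18: 3/3 normal; order 36: 1/1 normal.
Total normal subgroups: 9.

9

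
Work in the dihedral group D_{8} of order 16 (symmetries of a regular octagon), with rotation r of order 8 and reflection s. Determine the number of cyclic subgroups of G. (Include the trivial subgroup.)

Group the elements of G by the cyclic subgroup they generate; each cyclic subgroup of order d accounts for φ(d) elements.
Cyclic subgroups by order — order 1: 1; order 2: 9; order 4: 1; order 8: 1.
Total: 12.

12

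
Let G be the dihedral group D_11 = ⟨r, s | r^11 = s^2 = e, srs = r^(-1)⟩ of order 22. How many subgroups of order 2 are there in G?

11

|G| = 22 and 2 | 22, so subgroups of order 2 are possible by Lagrange.
The subgroups of order 2 are: {e, r^10s}; {e, r^2s}; {e, r^3s}; {e, r^4s}; … (11 in all).
So G has 11 subgroups of order 2.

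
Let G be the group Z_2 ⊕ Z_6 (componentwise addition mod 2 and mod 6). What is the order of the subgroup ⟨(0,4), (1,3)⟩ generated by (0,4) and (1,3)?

6

|⟨(0,4)⟩| = 3 and |⟨(1,3)⟩| = 2, so |H| is a multiple of lcm(3, 2) = 6 and divides |G| = 12.
Closing under the operation: H = {(0,0), (0,2), (0,4), (1,1), (1,3), (1,5)}, so |H| = 6.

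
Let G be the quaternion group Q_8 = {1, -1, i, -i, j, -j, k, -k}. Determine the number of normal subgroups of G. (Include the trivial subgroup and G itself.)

G has 6 subgroups. Checking conjugation-invariance by order — order 1: 1/1 normal; order 2: 1/1 normal; order 4: 3/3 normal; order 8: 1/1 normal.
Total normal subgroups: 6.

6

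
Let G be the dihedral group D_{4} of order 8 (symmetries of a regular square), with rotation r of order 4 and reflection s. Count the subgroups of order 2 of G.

|G| = 8 and 2 | 8, so subgroups of order 2 are possible by Lagrange.
The subgroups of order 2 are: {e, r^2}; {e, r^2s}; {e, r^3s}; {e, rs}; … (5 in all).
So G has 5 subgroups of order 2.

5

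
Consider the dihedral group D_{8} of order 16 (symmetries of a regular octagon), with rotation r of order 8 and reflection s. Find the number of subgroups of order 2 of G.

|G| = 16 and 2 | 16, so subgroups of order 2 are possible by Lagrange.
The subgroups of order 2 are: {e, r^2s}; {e, r^3s}; {e, r^4}; {e, r^4s}; … (9 in all).
So G has 9 subgroups of order 2.

9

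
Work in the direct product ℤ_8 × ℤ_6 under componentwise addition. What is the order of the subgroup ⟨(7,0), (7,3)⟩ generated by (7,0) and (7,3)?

16

|⟨(7,0)⟩| = 8 and |⟨(7,3)⟩| = 8, so |H| is a multiple of lcm(8, 8) = 8 and divides |G| = 48.
Closing under the operation: H = {(0,0), (0,3), (1,0), (1,3), (2,0), (2,3), (3,0), (3,3), (4,0), (4,3), (5,0), (5,3), (6,0), (6,3), (7,0), (7,3)}, so |H| = 16.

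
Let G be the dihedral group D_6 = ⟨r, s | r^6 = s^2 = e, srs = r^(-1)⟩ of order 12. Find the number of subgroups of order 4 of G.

|G| = 12 and 4 | 12, so subgroups of order 4 are possible by Lagrange.
The subgroups of order 4 are: {e, r^3, r^2s, r^5s}; {e, r^3, s, r^3s}; {e, r^3, rs, r^4s}.
So G has 3 subgroups of order 4.

3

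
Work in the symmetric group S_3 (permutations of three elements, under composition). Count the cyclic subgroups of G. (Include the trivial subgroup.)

5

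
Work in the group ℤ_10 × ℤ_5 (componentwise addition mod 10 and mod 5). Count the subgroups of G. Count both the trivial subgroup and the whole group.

16

|G| = 50, so by Lagrange every subgroup order divides 50. Divisors: 1, 2, 5, 10, 25, 50.
Subgroups by order — order 1: 1; order 2: 1; order 5: 6; order 10: 6; order 25: 1; order 50: 1.
Total: 1 + 1 + 6 + 6 + 1 + 1 = 16.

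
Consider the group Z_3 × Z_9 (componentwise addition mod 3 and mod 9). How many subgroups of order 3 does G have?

|G| = 27 and 3 | 27, so subgroups of order 3 are possible by Lagrange.
The subgroups of order 3 are: {(0,0), (0,3), (0,6)}; {(0,0), (1,0), (2,0)}; {(0,0), (1,3), (2,6)}; {(0,0), (1,6), (2,3)}.
So G has 4 subgroups of order 3.

4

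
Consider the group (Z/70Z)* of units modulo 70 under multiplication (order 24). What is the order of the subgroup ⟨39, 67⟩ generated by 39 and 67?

|⟨39⟩| = 6 and |⟨67⟩| = 12, so |H| is a multiple of lcm(6, 12) = 12 and divides |G| = 24.
Closing under the operation: H = {1, 9, 11, 23, 29, 37, 39, 43, 51, 53, 57, 67}, so |H| = 12.

12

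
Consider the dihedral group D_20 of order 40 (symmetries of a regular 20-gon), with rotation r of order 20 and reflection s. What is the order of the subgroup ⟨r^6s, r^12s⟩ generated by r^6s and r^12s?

|⟨r^6s⟩| = 2 and |⟨r^12s⟩| = 2, so |H| is a multiple of lcm(2, 2) = 2 and divides |G| = 40.
Closing under the operation: H = {e, r^2, r^4, r^6, r^8, r^10, r^12, r^14, r^16, r^18, s, r^2s, r^4s, r^6s, r^8s, r^10s, r^12s, r^14s, r^16s, r^18s}, so |H| = 20.

20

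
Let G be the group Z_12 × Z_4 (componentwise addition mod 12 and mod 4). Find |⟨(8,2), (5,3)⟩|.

24

|⟨(8,2)⟩| = 6 and |⟨(5,3)⟩| = 12, so |H| is a multiple of lcm(6, 12) = 12 and divides |G| = 48.
Closing under the operation: H = {(0,0), (0,2), (1,1), (1,3), (2,0), (2,2), (3,1), (3,3), (4,0), (4,2), (5,1), (5,3), (6,0), (6,2), (7,1), (7,3), (8,0), (8,2), (9,1), (9,3), (10,0), (10,2), (11,1), (11,3)}, so |H| = 24.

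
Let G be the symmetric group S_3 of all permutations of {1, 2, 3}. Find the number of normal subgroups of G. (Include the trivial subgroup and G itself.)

3

G has 6 subgroups. Checking conjugation-invariance by order — order 1: 1/1 normal; order 2: 0/3 normal; order 3: 1/1 normal; order 6: 1/1 normal.
Total normal subgroups: 3.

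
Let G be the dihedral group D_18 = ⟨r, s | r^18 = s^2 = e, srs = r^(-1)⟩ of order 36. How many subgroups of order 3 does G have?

|G| = 36 and 3 | 36, so subgroups of order 3 are possible by Lagrange.
The subgroups of order 3 are: {e, r^6, r^12}.
So G has 1 subgroup of order 3.

1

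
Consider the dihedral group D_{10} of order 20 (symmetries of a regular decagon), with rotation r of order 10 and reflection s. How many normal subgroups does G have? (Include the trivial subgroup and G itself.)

7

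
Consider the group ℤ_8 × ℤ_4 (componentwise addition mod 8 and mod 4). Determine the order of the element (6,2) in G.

The order of (6,2) in Z_8 × Z_4 is lcm(ord(6) in Z_8, ord(2) in Z_4).
ord(6) = 4 and ord(2) = 2, so |⟨(6,2)⟩| = lcm(4, 2) = 4.

4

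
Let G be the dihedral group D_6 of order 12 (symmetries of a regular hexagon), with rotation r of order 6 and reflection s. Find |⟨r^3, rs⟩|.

|⟨r^3⟩| = 2 and |⟨rs⟩| = 2, so |H| is a multiple of lcm(2, 2) = 2 and divides |G| = 12.
Closing under the operation: H = {e, r^3, rs, r^4s}, so |H| = 4.

4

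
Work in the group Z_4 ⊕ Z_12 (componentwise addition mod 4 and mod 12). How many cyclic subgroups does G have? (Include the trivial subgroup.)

20

A cyclic subgroup of order d is generated by each of its φ(d) elements of order d, so the cyclic subgroups of order d number (#elements of order d)/φ(d).
Cyclic subgroups by order — order 1: 1; order 2: 3; order 3: 1; order 4: 6; order 6: 3; order 12: 6.
Total: 20.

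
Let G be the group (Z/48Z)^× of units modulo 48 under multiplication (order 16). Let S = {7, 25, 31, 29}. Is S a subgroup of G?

The identity 1 ∉ S, so S is not a subgroup.

No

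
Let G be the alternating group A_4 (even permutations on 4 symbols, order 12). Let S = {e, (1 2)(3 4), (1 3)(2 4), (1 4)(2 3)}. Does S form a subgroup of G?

Yes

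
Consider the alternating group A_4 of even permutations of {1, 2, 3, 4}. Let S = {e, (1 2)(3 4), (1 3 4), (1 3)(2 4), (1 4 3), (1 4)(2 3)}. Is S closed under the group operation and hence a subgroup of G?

Closure fails: (1 4 3) ∘ (1 2)(3 4) = (1 2 4) ∉ S. So S is not a subgroup.

No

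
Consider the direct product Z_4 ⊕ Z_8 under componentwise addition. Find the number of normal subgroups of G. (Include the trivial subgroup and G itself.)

G is abelian, so every subgroup is normal.
G has 22 subgroups in total, hence 22 normal subgroups.

22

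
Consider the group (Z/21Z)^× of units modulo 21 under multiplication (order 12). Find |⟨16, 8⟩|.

6

|⟨16⟩| = 3 and |⟨8⟩| = 2, so |H| is a multiple of lcm(3, 2) = 6 and divides |G| = 12.
Closing under the operation: H = {1, 2, 4, 8, 11, 16}, so |H| = 6.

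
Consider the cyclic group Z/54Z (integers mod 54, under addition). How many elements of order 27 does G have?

In a cyclic group of order 54, the number of elements of order d (for d | 54) is φ(d).
φ(27) = 18.

18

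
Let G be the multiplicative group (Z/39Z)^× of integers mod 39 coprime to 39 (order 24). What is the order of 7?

12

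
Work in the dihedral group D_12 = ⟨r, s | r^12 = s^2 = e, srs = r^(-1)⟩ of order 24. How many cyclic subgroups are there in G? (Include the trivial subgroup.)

18

Group the elements of G by the cyclic subgroup they generate; each cyclic subgroup of order d accounts for φ(d) elements.
Cyclic subgroups by order — order 1: 1; order 2: 13; order 3: 1; order 4: 1; order 6: 1; order 12: 1.
Total: 18.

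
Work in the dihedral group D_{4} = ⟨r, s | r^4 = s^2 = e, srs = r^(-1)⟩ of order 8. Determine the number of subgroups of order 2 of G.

|G| = 8 and 2 | 8, so subgroups of order 2 are possible by Lagrange.
The subgroups of order 2 are: {e, r^2}; {e, r^2s}; {e, r^3s}; {e, rs}; … (5 in all).
So G has 5 subgroups of order 2.

5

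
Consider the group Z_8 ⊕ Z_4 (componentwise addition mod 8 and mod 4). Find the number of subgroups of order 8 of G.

|G| = 32 and 8 | 32, so subgroups of order 8 are possible by Lagrange.
The subgroups of order 8 are: {(0,0), (0,1), (0,2), (0,3), (4,0), (4,1), (4,2), (4,3)}; {(0,0), (0,2), (2,0), (2,2), (4,0), (4,2), (6,0), (6,2)}; {(0,0), (0,2), (2,1), (2,3), (4,0), (4,2), (6,1), (6,3)}; {(0,0), (1,0), (2,0), (3,0), (4,0), (5,0), (6,0), (7,0)}; … (7 in all).
So G has 7 subgroups of order 8.

7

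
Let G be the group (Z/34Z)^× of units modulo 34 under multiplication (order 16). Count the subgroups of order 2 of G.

|G| = 16 and 2 | 16, so subgroups of order 2 are possible by Lagrange.
The subgroups of order 2 are: {1, 33}.
So G has 1 subgroup of order 2.

1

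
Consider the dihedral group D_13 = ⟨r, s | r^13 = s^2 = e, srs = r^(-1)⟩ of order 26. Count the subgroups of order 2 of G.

13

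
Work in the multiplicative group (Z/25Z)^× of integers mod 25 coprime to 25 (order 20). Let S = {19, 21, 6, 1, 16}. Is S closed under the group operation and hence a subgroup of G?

No

16 ∈ S but its inverse 11 ∉ S, so S is not a subgroup.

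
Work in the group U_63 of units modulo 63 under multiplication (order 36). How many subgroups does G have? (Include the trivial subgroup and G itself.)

30

|G| = 36, so by Lagrange every subgroup order divides 36. Divisors: 1, 2, 3, 4, 6, 9, 12, 18, 36.
Subgroups by order — order 1: 1; order 2: 3; order 3: 4; order 4: 1; order 6: 12; order 9: 1; order 12: 4; order 18: 3; order 36: 1.
Total: 1 + 3 + 4 + 1 + 12 + 1 + 4 + 3 + 1 = 30.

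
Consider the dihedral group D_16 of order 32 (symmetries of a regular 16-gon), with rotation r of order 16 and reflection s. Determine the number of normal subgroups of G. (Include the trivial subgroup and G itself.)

8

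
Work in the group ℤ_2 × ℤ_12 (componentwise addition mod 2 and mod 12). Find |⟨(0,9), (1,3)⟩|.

|⟨(0,9)⟩| = 4 and |⟨(1,3)⟩| = 4, so |H| is a multiple of lcm(4, 4) = 4 and divides |G| = 24.
Closing under the operation: H = {(0,0), (0,3), (0,6), (0,9), (1,0), (1,3), (1,6), (1,9)}, so |H| = 8.

8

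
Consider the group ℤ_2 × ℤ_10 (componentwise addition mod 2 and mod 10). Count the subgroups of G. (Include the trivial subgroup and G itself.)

|G| = 20, so by Lagrange every subgroup order divides 20. Divisors: 1, 2, 4, 5, 10, 20.
Subgroups by order — order 1: 1; order 2: 3; order 4: 1; order 5: 1; order 10: 3; order 20: 1.
Total: 1 + 3 + 1 + 1 + 3 + 1 = 10.

10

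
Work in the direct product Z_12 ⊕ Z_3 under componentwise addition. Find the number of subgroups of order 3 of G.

|G| = 36 and 3 | 36, so subgroups of order 3 are possible by Lagrange.
The subgroups of order 3 are: {(0,0), (0,1), (0,2)}; {(0,0), (4,0), (8,0)}; {(0,0), (4,1), (8,2)}; {(0,0), (4,2), (8,1)}.
So G has 4 subgroups of order 3.

4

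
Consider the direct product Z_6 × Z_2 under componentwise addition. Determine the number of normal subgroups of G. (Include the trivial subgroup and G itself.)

G is abelian, so every subgroup is normal.
G has 10 subgroups in total, hence 10 normal subgroups.

10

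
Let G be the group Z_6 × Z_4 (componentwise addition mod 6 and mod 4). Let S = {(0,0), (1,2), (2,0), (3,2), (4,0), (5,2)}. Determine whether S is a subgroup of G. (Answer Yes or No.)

|S| = 6 divides |G| = 24, consistent with Lagrange.
S contains the identity, every element's inverse is in S, and S is closed under +: it is a subgroup.
In fact S = ⟨(1,2)⟩.

Yes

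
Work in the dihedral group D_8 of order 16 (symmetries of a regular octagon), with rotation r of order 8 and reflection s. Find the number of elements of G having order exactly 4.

The elements of order 4 are: r^2, r^6.
That's 2.

2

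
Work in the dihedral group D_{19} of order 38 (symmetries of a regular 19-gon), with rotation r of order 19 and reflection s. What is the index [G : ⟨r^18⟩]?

2

|⟨r^18⟩| = 19 and |G| = 38.
By Lagrange, [G : H] = |G|/|H| = 38/19 = 2.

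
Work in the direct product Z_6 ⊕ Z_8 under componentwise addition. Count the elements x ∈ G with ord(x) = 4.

4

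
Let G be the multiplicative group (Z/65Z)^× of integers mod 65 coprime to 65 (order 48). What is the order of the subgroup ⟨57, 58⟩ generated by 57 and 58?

|⟨57⟩| = 4 and |⟨58⟩| = 12, so |H| is a multiple of lcm(4, 12) = 12 and divides |G| = 48.
Closing under the operation: H = {1, 2, 4, 7, 8, 9, 14, 16, 18, 28, 29, 32, 33, 36, 37, 47, 49, 51, 56, 57, 58, 61, 63, 64}, so |H| = 24.

24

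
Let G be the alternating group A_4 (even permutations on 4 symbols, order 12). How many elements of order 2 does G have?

The elements of order 2 are: (1 2)(3 4), (1 3)(2 4), (1 4)(2 3).
That's 3.

3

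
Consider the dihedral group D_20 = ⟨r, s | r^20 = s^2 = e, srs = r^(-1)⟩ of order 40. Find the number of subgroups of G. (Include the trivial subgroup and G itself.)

|G| = 40, so by Lagrange every subgroup order divides 40. Divisors: 1, 2, 4, 5, 8, 10, 20, 40.
Subgroups by order — order 1: 1; order 2: 21; order 4: 11; order 5: 1; order 8: 5; order 10: 5; order 20: 3; order 40: 1.
Total: 1 + 21 + 11 + 1 + 5 + 5 + 3 + 1 = 48.

48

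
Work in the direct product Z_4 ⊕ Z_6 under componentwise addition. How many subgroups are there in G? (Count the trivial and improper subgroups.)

16

|G| = 24, so by Lagrange every subgroup order divides 24. Divisors: 1, 2, 3, 4, 6, 8, 12, 24.
Subgroups by order — order 1: 1; order 2: 3; order 3: 1; order 4: 3; order 6: 3; order 8: 1; order 12: 3; order 24: 1.
Total: 1 + 3 + 1 + 3 + 3 + 1 + 3 + 1 = 16.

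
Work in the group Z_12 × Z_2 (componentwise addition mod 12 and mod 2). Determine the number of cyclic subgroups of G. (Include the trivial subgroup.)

Group the elements of G by the cyclic subgroup they generate; each cyclic subgroup of order d accounts for φ(d) elements.
Cyclic subgroups by order — order 1: 1; order 2: 3; order 3: 1; order 4: 2; order 6: 3; order 12: 2.
Total: 12.

12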